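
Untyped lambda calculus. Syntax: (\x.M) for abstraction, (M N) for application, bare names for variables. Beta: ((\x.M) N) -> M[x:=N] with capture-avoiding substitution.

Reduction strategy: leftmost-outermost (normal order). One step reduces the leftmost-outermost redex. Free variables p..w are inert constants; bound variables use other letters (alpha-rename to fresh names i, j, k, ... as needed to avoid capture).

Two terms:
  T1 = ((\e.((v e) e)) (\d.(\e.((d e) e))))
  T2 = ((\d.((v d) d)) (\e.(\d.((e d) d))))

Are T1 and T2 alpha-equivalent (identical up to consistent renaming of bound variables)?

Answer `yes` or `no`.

Term 1: ((\e.((v e) e)) (\d.(\e.((d e) e))))
Term 2: ((\d.((v d) d)) (\e.(\d.((e d) d))))
Alpha-equivalence: compare structure up to binder renaming.
Result: True

Answer: yes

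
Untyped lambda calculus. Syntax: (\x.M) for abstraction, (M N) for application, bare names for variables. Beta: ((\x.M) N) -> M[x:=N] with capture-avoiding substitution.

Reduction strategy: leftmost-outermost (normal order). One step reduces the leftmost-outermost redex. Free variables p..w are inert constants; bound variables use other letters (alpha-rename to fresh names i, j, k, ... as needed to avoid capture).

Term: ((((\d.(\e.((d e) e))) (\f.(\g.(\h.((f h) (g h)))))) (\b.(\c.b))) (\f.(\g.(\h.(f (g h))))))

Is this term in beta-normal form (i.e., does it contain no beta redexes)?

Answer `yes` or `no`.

Term: ((((\d.(\e.((d e) e))) (\f.(\g.(\h.((f h) (g h)))))) (\b.(\c.b))) (\f.(\g.(\h.(f (g h))))))
Found 1 beta redex(es).

Answer: no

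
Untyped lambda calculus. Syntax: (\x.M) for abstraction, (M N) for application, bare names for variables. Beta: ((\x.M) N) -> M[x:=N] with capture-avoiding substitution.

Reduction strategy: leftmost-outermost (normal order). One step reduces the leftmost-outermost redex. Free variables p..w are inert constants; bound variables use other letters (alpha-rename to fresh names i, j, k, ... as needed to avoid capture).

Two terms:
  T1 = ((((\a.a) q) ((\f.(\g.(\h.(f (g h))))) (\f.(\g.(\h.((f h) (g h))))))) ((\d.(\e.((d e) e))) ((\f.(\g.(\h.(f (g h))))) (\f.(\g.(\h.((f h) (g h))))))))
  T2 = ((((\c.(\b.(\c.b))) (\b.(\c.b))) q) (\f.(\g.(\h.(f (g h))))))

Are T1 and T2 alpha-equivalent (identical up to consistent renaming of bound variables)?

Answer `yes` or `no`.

Term 1: ((((\a.a) q) ((\f.(\g.(\h.(f (g h))))) (\f.(\g.(\h.((f h) (g h))))))) ((\d.(\e.((d e) e))) ((\f.(\g.(\h.(f (g h))))) (\f.(\g.(\h.((f h) (g h))))))))
Term 2: ((((\c.(\b.(\c.b))) (\b.(\c.b))) q) (\f.(\g.(\h.(f (g h))))))
Alpha-equivalence: compare structure up to binder renaming.
Result: False

Answer: no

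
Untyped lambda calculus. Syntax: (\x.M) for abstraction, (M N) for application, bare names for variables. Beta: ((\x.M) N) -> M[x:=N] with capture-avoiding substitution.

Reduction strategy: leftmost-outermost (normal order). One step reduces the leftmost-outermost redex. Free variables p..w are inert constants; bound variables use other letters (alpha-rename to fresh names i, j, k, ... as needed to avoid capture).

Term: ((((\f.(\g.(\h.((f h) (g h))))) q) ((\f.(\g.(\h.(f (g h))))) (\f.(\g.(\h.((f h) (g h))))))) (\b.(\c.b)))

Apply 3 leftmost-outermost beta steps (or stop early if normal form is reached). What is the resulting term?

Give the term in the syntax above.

Step 0: ((((\f.(\g.(\h.((f h) (g h))))) q) ((\f.(\g.(\h.(f (g h))))) (\f.(\g.(\h.((f h) (g h))))))) (\b.(\c.b)))
Step 1: (((\g.(\h.((q h) (g h)))) ((\f.(\g.(\h.(f (g h))))) (\f.(\g.(\h.((f h) (g h))))))) (\b.(\c.b)))
Step 2: ((\h.((q h) (((\f.(\g.(\h.(f (g h))))) (\f.(\g.(\h.((f h) (g h)))))) h))) (\b.(\c.b)))
Step 3: ((q (\b.(\c.b))) (((\f.(\g.(\h.(f (g h))))) (\f.(\g.(\h.((f h) (g h)))))) (\b.(\c.b))))

Answer: ((q (\b.(\c.b))) (((\f.(\g.(\h.(f (g h))))) (\f.(\g.(\h.((f h) (g h)))))) (\b.(\c.b))))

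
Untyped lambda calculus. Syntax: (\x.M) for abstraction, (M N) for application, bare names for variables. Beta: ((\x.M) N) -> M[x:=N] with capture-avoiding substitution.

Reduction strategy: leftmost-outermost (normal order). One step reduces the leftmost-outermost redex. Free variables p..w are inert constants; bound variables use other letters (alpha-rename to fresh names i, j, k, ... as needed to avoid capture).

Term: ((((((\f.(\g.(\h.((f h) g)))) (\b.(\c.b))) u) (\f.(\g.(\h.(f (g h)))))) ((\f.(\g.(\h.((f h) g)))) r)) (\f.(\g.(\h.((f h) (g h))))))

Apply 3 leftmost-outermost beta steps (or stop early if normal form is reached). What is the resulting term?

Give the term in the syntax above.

Answer: (((((\b.(\c.b)) (\f.(\g.(\h.(f (g h)))))) u) ((\f.(\g.(\h.((f h) g)))) r)) (\f.(\g.(\h.((f h) (g h))))))

Derivation:
Step 0: ((((((\f.(\g.(\h.((f h) g)))) (\b.(\c.b))) u) (\f.(\g.(\h.(f (g h)))))) ((\f.(\g.(\h.((f h) g)))) r)) (\f.(\g.(\h.((f h) (g h))))))
Step 1: (((((\g.(\h.(((\b.(\c.b)) h) g))) u) (\f.(\g.(\h.(f (g h)))))) ((\f.(\g.(\h.((f h) g)))) r)) (\f.(\g.(\h.((f h) (g h))))))
Step 2: ((((\h.(((\b.(\c.b)) h) u)) (\f.(\g.(\h.(f (g h)))))) ((\f.(\g.(\h.((f h) g)))) r)) (\f.(\g.(\h.((f h) (g h))))))
Step 3: (((((\b.(\c.b)) (\f.(\g.(\h.(f (g h)))))) u) ((\f.(\g.(\h.((f h) g)))) r)) (\f.(\g.(\h.((f h) (g h))))))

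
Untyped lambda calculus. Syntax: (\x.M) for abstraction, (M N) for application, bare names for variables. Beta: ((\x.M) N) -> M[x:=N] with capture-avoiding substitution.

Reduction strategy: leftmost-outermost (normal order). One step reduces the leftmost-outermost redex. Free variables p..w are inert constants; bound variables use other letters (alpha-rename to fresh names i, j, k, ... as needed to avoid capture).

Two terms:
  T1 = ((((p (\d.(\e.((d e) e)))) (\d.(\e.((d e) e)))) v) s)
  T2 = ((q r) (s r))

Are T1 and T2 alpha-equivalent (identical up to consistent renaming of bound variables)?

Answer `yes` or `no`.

Answer: no

Derivation:
Term 1: ((((p (\d.(\e.((d e) e)))) (\d.(\e.((d e) e)))) v) s)
Term 2: ((q r) (s r))
Alpha-equivalence: compare structure up to binder renaming.
Result: False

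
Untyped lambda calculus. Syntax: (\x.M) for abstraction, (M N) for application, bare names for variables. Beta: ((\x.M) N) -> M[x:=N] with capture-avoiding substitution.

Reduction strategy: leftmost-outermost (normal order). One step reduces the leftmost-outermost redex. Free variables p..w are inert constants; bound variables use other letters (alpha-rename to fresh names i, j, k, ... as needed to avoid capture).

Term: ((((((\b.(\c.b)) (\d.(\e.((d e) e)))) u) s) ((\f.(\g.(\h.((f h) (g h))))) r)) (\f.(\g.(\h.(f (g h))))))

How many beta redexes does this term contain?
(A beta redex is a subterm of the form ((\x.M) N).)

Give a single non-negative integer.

Term: ((((((\b.(\c.b)) (\d.(\e.((d e) e)))) u) s) ((\f.(\g.(\h.((f h) (g h))))) r)) (\f.(\g.(\h.(f (g h))))))
  Redex: ((\b.(\c.b)) (\d.(\e.((d e) e))))
  Redex: ((\f.(\g.(\h.((f h) (g h))))) r)
Total redexes: 2

Answer: 2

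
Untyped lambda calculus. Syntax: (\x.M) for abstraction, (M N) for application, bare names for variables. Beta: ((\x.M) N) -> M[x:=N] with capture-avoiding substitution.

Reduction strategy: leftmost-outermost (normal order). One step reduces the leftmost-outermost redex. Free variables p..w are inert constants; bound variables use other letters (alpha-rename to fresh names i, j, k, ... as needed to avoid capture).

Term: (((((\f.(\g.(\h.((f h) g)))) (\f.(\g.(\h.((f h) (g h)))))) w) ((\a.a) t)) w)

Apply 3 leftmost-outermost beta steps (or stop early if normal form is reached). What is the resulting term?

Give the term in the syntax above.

Answer: ((((\f.(\g.(\h.((f h) (g h))))) ((\a.a) t)) w) w)

Derivation:
Step 0: (((((\f.(\g.(\h.((f h) g)))) (\f.(\g.(\h.((f h) (g h)))))) w) ((\a.a) t)) w)
Step 1: ((((\g.(\h.(((\f.(\g.(\h.((f h) (g h))))) h) g))) w) ((\a.a) t)) w)
Step 2: (((\h.(((\f.(\g.(\h.((f h) (g h))))) h) w)) ((\a.a) t)) w)
Step 3: ((((\f.(\g.(\h.((f h) (g h))))) ((\a.a) t)) w) w)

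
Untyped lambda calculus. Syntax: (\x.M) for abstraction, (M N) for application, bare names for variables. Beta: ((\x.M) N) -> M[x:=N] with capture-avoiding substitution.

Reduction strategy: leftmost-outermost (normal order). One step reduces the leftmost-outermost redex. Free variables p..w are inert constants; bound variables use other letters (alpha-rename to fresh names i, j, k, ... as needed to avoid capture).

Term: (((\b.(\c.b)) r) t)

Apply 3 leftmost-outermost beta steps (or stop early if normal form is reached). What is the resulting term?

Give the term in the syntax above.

Answer: r

Derivation:
Step 0: (((\b.(\c.b)) r) t)
Step 1: ((\c.r) t)
Step 2: r
Step 3: (normal form reached)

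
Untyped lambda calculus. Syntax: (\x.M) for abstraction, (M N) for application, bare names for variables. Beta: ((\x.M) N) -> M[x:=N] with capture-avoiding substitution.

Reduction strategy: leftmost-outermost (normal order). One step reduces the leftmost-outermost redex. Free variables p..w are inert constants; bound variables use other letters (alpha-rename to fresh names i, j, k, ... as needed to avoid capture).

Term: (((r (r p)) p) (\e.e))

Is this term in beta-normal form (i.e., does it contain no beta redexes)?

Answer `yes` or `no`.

Term: (((r (r p)) p) (\e.e))
No beta redexes found.

Answer: yes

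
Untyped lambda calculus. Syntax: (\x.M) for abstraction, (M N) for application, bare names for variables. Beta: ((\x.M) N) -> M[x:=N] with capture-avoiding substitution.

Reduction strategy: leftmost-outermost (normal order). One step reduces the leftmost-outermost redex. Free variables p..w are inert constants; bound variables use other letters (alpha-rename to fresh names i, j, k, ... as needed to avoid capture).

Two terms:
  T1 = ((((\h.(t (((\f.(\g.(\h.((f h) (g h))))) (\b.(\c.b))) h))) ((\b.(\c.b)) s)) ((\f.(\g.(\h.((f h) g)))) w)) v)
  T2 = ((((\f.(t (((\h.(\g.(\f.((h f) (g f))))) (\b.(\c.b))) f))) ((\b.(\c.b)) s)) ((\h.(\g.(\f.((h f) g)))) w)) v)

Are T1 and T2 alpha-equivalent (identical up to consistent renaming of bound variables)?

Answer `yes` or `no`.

Answer: yes

Derivation:
Term 1: ((((\h.(t (((\f.(\g.(\h.((f h) (g h))))) (\b.(\c.b))) h))) ((\b.(\c.b)) s)) ((\f.(\g.(\h.((f h) g)))) w)) v)
Term 2: ((((\f.(t (((\h.(\g.(\f.((h f) (g f))))) (\b.(\c.b))) f))) ((\b.(\c.b)) s)) ((\h.(\g.(\f.((h f) g)))) w)) v)
Alpha-equivalence: compare structure up to binder renaming.
Result: True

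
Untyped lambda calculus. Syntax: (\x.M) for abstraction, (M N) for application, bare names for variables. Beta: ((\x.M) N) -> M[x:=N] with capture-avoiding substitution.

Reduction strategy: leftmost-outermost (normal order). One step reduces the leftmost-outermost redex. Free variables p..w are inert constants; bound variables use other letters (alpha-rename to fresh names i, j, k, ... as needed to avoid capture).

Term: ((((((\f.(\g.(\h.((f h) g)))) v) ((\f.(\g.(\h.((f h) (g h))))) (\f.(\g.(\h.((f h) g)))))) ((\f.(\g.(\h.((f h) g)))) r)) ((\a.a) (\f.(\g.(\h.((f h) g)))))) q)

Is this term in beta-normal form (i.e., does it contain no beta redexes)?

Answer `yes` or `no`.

Answer: no

Derivation:
Term: ((((((\f.(\g.(\h.((f h) g)))) v) ((\f.(\g.(\h.((f h) (g h))))) (\f.(\g.(\h.((f h) g)))))) ((\f.(\g.(\h.((f h) g)))) r)) ((\a.a) (\f.(\g.(\h.((f h) g)))))) q)
Found 4 beta redex(es).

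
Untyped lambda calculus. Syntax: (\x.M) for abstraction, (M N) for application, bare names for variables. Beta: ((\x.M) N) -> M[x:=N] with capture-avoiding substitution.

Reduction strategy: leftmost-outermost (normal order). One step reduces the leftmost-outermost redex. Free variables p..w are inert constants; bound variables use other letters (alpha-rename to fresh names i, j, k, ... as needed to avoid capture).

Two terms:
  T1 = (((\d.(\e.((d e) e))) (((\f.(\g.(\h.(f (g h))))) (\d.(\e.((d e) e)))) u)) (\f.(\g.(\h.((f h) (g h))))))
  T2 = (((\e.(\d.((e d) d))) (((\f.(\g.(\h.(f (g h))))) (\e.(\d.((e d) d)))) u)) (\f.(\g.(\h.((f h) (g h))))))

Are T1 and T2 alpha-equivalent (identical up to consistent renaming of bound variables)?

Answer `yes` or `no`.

Answer: yes

Derivation:
Term 1: (((\d.(\e.((d e) e))) (((\f.(\g.(\h.(f (g h))))) (\d.(\e.((d e) e)))) u)) (\f.(\g.(\h.((f h) (g h))))))
Term 2: (((\e.(\d.((e d) d))) (((\f.(\g.(\h.(f (g h))))) (\e.(\d.((e d) d)))) u)) (\f.(\g.(\h.((f h) (g h))))))
Alpha-equivalence: compare structure up to binder renaming.
Result: True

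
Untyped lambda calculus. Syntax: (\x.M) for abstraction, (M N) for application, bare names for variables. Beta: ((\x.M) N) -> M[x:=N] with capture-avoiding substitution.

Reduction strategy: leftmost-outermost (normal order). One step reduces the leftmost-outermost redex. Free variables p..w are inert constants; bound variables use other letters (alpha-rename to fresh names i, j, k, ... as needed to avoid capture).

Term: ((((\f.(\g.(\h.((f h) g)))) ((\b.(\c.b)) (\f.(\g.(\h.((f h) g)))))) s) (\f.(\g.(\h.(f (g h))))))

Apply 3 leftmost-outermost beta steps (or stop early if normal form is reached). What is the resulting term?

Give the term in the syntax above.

Step 0: ((((\f.(\g.(\h.((f h) g)))) ((\b.(\c.b)) (\f.(\g.(\h.((f h) g)))))) s) (\f.(\g.(\h.(f (g h))))))
Step 1: (((\g.(\h.((((\b.(\c.b)) (\f.(\g.(\h.((f h) g))))) h) g))) s) (\f.(\g.(\h.(f (g h))))))
Step 2: ((\h.((((\b.(\c.b)) (\f.(\g.(\h.((f h) g))))) h) s)) (\f.(\g.(\h.(f (g h))))))
Step 3: ((((\b.(\c.b)) (\f.(\g.(\h.((f h) g))))) (\f.(\g.(\h.(f (g h)))))) s)

Answer: ((((\b.(\c.b)) (\f.(\g.(\h.((f h) g))))) (\f.(\g.(\h.(f (g h)))))) s)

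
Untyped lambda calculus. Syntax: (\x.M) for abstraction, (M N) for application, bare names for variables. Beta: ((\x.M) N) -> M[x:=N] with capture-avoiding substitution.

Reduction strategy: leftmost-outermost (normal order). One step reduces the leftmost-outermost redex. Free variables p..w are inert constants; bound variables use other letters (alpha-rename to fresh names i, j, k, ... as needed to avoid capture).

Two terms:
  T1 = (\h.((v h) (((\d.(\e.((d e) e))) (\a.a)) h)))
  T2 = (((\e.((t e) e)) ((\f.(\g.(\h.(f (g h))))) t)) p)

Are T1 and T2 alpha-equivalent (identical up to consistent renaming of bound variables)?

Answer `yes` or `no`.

Term 1: (\h.((v h) (((\d.(\e.((d e) e))) (\a.a)) h)))
Term 2: (((\e.((t e) e)) ((\f.(\g.(\h.(f (g h))))) t)) p)
Alpha-equivalence: compare structure up to binder renaming.
Result: False

Answer: no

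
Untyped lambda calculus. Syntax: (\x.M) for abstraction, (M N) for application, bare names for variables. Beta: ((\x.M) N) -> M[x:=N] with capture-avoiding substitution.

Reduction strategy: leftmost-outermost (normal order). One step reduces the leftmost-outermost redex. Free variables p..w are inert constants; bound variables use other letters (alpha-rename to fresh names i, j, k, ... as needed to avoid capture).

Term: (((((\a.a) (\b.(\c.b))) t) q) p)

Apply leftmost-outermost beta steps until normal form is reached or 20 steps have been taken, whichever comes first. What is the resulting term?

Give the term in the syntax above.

Step 0: (((((\a.a) (\b.(\c.b))) t) q) p)
Step 1: ((((\b.(\c.b)) t) q) p)
Step 2: (((\c.t) q) p)
Step 3: (t p)

Answer: (t p)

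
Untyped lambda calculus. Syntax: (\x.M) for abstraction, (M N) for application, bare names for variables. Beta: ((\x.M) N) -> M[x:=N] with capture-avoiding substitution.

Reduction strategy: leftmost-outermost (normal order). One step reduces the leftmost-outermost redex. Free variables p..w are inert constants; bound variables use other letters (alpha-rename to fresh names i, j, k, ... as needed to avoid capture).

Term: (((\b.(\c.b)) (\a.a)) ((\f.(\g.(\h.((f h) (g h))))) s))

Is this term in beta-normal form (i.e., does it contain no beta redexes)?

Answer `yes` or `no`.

Answer: no

Derivation:
Term: (((\b.(\c.b)) (\a.a)) ((\f.(\g.(\h.((f h) (g h))))) s))
Found 2 beta redex(es).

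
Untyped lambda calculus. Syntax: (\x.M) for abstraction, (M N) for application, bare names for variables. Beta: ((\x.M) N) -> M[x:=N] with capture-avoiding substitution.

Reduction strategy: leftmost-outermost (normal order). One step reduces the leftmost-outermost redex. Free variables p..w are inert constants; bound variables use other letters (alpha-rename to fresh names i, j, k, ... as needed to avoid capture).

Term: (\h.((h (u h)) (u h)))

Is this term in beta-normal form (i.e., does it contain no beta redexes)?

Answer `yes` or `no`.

Term: (\h.((h (u h)) (u h)))
No beta redexes found.

Answer: yes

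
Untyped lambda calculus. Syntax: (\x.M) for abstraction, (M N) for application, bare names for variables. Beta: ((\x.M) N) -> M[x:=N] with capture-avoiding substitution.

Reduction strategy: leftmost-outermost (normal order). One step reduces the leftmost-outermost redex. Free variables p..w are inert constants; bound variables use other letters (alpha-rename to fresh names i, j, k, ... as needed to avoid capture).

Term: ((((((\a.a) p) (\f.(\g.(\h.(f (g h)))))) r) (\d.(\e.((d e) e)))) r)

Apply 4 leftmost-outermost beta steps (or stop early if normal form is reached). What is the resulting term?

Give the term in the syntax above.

Step 0: ((((((\a.a) p) (\f.(\g.(\h.(f (g h)))))) r) (\d.(\e.((d e) e)))) r)
Step 1: ((((p (\f.(\g.(\h.(f (g h)))))) r) (\d.(\e.((d e) e)))) r)
Step 2: (normal form reached)

Answer: ((((p (\f.(\g.(\h.(f (g h)))))) r) (\d.(\e.((d e) e)))) r)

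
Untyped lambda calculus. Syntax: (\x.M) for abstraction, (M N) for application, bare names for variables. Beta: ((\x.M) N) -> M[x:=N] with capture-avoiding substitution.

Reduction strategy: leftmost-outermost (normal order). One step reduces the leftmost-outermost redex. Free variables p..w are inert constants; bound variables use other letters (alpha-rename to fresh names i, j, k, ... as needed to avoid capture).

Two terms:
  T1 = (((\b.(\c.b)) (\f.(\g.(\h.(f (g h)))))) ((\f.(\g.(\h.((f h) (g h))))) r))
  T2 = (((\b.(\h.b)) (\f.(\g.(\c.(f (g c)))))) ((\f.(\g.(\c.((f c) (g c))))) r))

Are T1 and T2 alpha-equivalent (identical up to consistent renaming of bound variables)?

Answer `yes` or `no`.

Term 1: (((\b.(\c.b)) (\f.(\g.(\h.(f (g h)))))) ((\f.(\g.(\h.((f h) (g h))))) r))
Term 2: (((\b.(\h.b)) (\f.(\g.(\c.(f (g c)))))) ((\f.(\g.(\c.((f c) (g c))))) r))
Alpha-equivalence: compare structure up to binder renaming.
Result: True

Answer: yes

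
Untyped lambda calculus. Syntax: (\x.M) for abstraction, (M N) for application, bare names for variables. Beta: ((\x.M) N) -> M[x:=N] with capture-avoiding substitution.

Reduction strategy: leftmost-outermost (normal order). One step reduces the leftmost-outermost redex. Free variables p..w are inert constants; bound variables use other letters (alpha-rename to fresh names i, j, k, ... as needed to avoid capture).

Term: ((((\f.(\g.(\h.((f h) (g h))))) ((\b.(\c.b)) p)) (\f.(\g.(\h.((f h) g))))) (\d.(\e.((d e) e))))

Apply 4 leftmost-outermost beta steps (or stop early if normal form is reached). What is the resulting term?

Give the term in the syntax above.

Answer: (((\c.p) (\d.(\e.((d e) e)))) ((\f.(\g.(\h.((f h) g)))) (\d.(\e.((d e) e)))))

Derivation:
Step 0: ((((\f.(\g.(\h.((f h) (g h))))) ((\b.(\c.b)) p)) (\f.(\g.(\h.((f h) g))))) (\d.(\e.((d e) e))))
Step 1: (((\g.(\h.((((\b.(\c.b)) p) h) (g h)))) (\f.(\g.(\h.((f h) g))))) (\d.(\e.((d e) e))))
Step 2: ((\h.((((\b.(\c.b)) p) h) ((\f.(\g.(\h.((f h) g)))) h))) (\d.(\e.((d e) e))))
Step 3: ((((\b.(\c.b)) p) (\d.(\e.((d e) e)))) ((\f.(\g.(\h.((f h) g)))) (\d.(\e.((d e) e)))))
Step 4: (((\c.p) (\d.(\e.((d e) e)))) ((\f.(\g.(\h.((f h) g)))) (\d.(\e.((d e) e)))))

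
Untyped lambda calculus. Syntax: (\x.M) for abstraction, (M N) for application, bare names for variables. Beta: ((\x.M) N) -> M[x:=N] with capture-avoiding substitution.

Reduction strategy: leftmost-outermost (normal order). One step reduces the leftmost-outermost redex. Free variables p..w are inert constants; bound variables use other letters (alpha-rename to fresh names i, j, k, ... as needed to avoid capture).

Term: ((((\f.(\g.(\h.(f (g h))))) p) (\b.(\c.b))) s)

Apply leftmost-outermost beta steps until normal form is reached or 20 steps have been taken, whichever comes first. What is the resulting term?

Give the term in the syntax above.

Answer: (p (\c.s))

Derivation:
Step 0: ((((\f.(\g.(\h.(f (g h))))) p) (\b.(\c.b))) s)
Step 1: (((\g.(\h.(p (g h)))) (\b.(\c.b))) s)
Step 2: ((\h.(p ((\b.(\c.b)) h))) s)
Step 3: (p ((\b.(\c.b)) s))
Step 4: (p (\c.s))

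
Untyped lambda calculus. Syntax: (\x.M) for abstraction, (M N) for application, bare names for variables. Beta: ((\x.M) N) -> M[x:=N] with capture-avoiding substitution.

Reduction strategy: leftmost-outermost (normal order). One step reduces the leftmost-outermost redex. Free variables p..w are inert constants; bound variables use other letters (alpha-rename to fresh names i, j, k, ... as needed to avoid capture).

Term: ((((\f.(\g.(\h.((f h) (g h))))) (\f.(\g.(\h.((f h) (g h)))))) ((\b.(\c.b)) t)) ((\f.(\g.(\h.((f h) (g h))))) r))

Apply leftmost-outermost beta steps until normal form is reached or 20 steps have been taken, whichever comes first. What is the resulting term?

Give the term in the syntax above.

Answer: (\h.((r (t h)) (h (t h))))

Derivation:
Step 0: ((((\f.(\g.(\h.((f h) (g h))))) (\f.(\g.(\h.((f h) (g h)))))) ((\b.(\c.b)) t)) ((\f.(\g.(\h.((f h) (g h))))) r))
Step 1: (((\g.(\h.(((\f.(\g.(\h.((f h) (g h))))) h) (g h)))) ((\b.(\c.b)) t)) ((\f.(\g.(\h.((f h) (g h))))) r))
Step 2: ((\h.(((\f.(\g.(\h.((f h) (g h))))) h) (((\b.(\c.b)) t) h))) ((\f.(\g.(\h.((f h) (g h))))) r))
Step 3: (((\f.(\g.(\h.((f h) (g h))))) ((\f.(\g.(\h.((f h) (g h))))) r)) (((\b.(\c.b)) t) ((\f.(\g.(\h.((f h) (g h))))) r)))
Step 4: ((\g.(\h.((((\f.(\g.(\h.((f h) (g h))))) r) h) (g h)))) (((\b.(\c.b)) t) ((\f.(\g.(\h.((f h) (g h))))) r)))
Step 5: (\h.((((\f.(\g.(\h.((f h) (g h))))) r) h) ((((\b.(\c.b)) t) ((\f.(\g.(\h.((f h) (g h))))) r)) h)))
Step 6: (\h.(((\g.(\h.((r h) (g h)))) h) ((((\b.(\c.b)) t) ((\f.(\g.(\h.((f h) (g h))))) r)) h)))
Step 7: (\h.((\i.((r i) (h i))) ((((\b.(\c.b)) t) ((\f.(\g.(\h.((f h) (g h))))) r)) h)))
Step 8: (\h.((r ((((\b.(\c.b)) t) ((\f.(\g.(\h.((f h) (g h))))) r)) h)) (h ((((\b.(\c.b)) t) ((\f.(\g.(\h.((f h) (g h))))) r)) h))))
Step 9: (\h.((r (((\c.t) ((\f.(\g.(\h.((f h) (g h))))) r)) h)) (h ((((\b.(\c.b)) t) ((\f.(\g.(\h.((f h) (g h))))) r)) h))))
Step 10: (\h.((r (t h)) (h ((((\b.(\c.b)) t) ((\f.(\g.(\h.((f h) (g h))))) r)) h))))
Step 11: (\h.((r (t h)) (h (((\c.t) ((\f.(\g.(\h.((f h) (g h))))) r)) h))))
Step 12: (\h.((r (t h)) (h (t h))))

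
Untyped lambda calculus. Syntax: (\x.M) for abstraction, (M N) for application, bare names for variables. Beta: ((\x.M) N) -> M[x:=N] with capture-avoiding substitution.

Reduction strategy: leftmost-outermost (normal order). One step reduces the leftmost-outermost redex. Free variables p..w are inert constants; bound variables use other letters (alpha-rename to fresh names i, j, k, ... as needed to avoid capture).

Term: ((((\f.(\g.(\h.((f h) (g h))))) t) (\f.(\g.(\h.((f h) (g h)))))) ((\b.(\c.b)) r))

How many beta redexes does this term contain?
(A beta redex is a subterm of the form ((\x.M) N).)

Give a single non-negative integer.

Term: ((((\f.(\g.(\h.((f h) (g h))))) t) (\f.(\g.(\h.((f h) (g h)))))) ((\b.(\c.b)) r))
  Redex: ((\f.(\g.(\h.((f h) (g h))))) t)
  Redex: ((\b.(\c.b)) r)
Total redexes: 2

Answer: 2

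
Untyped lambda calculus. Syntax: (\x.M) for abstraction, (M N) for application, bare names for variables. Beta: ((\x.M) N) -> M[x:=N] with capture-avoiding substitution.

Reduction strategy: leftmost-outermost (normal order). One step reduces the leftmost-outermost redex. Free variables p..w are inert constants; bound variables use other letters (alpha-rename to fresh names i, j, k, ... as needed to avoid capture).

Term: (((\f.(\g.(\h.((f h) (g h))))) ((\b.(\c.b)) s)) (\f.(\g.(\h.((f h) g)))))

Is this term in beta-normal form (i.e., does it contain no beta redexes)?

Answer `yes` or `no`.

Answer: no

Derivation:
Term: (((\f.(\g.(\h.((f h) (g h))))) ((\b.(\c.b)) s)) (\f.(\g.(\h.((f h) g)))))
Found 2 beta redex(es).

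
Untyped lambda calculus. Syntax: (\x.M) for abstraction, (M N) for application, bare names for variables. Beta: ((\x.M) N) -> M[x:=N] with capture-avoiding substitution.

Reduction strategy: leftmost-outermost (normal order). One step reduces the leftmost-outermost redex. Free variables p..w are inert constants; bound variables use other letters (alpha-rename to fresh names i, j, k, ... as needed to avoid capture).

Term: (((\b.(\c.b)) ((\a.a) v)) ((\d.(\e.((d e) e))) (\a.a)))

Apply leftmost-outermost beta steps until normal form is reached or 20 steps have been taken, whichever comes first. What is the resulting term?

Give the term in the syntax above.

Answer: v

Derivation:
Step 0: (((\b.(\c.b)) ((\a.a) v)) ((\d.(\e.((d e) e))) (\a.a)))
Step 1: ((\c.((\a.a) v)) ((\d.(\e.((d e) e))) (\a.a)))
Step 2: ((\a.a) v)
Step 3: v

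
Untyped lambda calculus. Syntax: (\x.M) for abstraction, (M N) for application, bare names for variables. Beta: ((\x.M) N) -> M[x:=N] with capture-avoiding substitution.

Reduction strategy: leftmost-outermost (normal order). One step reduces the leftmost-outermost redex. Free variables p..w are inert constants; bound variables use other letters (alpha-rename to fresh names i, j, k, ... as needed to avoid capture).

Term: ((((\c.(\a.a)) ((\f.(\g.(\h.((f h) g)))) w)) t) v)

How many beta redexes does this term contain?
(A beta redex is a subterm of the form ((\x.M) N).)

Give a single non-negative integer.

Term: ((((\c.(\a.a)) ((\f.(\g.(\h.((f h) g)))) w)) t) v)
  Redex: ((\c.(\a.a)) ((\f.(\g.(\h.((f h) g)))) w))
  Redex: ((\f.(\g.(\h.((f h) g)))) w)
Total redexes: 2

Answer: 2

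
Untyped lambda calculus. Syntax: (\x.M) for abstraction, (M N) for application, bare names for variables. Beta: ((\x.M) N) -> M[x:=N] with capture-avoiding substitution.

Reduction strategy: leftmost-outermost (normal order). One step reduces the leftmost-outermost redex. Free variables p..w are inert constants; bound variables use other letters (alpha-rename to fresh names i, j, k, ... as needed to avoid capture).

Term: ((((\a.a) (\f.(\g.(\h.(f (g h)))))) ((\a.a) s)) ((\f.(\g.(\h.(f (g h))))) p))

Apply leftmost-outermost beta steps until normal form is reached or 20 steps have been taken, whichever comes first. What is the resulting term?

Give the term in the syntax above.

Answer: (\h.(s (\i.(p (h i)))))

Derivation:
Step 0: ((((\a.a) (\f.(\g.(\h.(f (g h)))))) ((\a.a) s)) ((\f.(\g.(\h.(f (g h))))) p))
Step 1: (((\f.(\g.(\h.(f (g h))))) ((\a.a) s)) ((\f.(\g.(\h.(f (g h))))) p))
Step 2: ((\g.(\h.(((\a.a) s) (g h)))) ((\f.(\g.(\h.(f (g h))))) p))
Step 3: (\h.(((\a.a) s) (((\f.(\g.(\h.(f (g h))))) p) h)))
Step 4: (\h.(s (((\f.(\g.(\h.(f (g h))))) p) h)))
Step 5: (\h.(s ((\g.(\h.(p (g h)))) h)))
Step 6: (\h.(s (\i.(p (h i)))))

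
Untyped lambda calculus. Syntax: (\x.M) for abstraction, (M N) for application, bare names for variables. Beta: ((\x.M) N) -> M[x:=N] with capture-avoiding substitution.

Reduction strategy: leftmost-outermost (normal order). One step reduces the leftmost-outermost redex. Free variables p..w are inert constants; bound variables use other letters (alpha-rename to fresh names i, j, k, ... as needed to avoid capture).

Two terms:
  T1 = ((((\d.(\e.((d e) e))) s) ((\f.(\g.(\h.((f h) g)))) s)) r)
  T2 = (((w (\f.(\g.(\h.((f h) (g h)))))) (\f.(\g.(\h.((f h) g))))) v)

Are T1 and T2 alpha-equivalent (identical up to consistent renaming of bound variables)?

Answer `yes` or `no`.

Answer: no

Derivation:
Term 1: ((((\d.(\e.((d e) e))) s) ((\f.(\g.(\h.((f h) g)))) s)) r)
Term 2: (((w (\f.(\g.(\h.((f h) (g h)))))) (\f.(\g.(\h.((f h) g))))) v)
Alpha-equivalence: compare structure up to binder renaming.
Result: False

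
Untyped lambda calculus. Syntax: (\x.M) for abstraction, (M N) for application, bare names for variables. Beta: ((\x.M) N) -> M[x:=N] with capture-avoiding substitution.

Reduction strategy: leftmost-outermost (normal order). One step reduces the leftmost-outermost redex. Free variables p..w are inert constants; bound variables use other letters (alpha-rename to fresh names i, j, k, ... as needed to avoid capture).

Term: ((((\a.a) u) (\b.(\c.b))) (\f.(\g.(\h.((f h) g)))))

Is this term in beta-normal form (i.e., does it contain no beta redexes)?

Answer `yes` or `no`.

Term: ((((\a.a) u) (\b.(\c.b))) (\f.(\g.(\h.((f h) g)))))
Found 1 beta redex(es).

Answer: no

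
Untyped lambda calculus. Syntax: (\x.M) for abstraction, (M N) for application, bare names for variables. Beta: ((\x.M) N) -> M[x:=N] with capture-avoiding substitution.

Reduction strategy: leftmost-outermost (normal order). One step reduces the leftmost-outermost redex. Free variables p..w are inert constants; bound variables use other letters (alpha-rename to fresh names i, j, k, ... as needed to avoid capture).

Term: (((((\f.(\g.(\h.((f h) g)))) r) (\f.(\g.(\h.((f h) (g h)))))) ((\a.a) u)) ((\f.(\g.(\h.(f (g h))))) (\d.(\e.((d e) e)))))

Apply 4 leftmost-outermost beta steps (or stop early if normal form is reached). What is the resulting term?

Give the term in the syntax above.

Answer: (((r u) (\f.(\g.(\h.((f h) (g h)))))) ((\f.(\g.(\h.(f (g h))))) (\d.(\e.((d e) e)))))

Derivation:
Step 0: (((((\f.(\g.(\h.((f h) g)))) r) (\f.(\g.(\h.((f h) (g h)))))) ((\a.a) u)) ((\f.(\g.(\h.(f (g h))))) (\d.(\e.((d e) e)))))
Step 1: ((((\g.(\h.((r h) g))) (\f.(\g.(\h.((f h) (g h)))))) ((\a.a) u)) ((\f.(\g.(\h.(f (g h))))) (\d.(\e.((d e) e)))))
Step 2: (((\h.((r h) (\f.(\g.(\h.((f h) (g h))))))) ((\a.a) u)) ((\f.(\g.(\h.(f (g h))))) (\d.(\e.((d e) e)))))
Step 3: (((r ((\a.a) u)) (\f.(\g.(\h.((f h) (g h)))))) ((\f.(\g.(\h.(f (g h))))) (\d.(\e.((d e) e)))))
Step 4: (((r u) (\f.(\g.(\h.((f h) (g h)))))) ((\f.(\g.(\h.(f (g h))))) (\d.(\e.((d e) e)))))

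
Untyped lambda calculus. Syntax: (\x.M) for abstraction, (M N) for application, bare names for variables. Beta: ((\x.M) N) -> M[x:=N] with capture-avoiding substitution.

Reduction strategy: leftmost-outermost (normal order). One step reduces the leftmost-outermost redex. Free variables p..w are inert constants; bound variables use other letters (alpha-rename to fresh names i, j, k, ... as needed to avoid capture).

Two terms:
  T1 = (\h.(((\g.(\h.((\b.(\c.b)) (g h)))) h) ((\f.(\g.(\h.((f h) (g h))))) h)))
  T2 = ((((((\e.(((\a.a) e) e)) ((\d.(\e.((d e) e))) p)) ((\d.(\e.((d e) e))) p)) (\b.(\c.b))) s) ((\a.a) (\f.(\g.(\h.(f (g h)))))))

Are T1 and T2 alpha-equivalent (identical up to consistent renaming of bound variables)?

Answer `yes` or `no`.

Answer: no

Derivation:
Term 1: (\h.(((\g.(\h.((\b.(\c.b)) (g h)))) h) ((\f.(\g.(\h.((f h) (g h))))) h)))
Term 2: ((((((\e.(((\a.a) e) e)) ((\d.(\e.((d e) e))) p)) ((\d.(\e.((d e) e))) p)) (\b.(\c.b))) s) ((\a.a) (\f.(\g.(\h.(f (g h)))))))
Alpha-equivalence: compare structure up to binder renaming.
Result: False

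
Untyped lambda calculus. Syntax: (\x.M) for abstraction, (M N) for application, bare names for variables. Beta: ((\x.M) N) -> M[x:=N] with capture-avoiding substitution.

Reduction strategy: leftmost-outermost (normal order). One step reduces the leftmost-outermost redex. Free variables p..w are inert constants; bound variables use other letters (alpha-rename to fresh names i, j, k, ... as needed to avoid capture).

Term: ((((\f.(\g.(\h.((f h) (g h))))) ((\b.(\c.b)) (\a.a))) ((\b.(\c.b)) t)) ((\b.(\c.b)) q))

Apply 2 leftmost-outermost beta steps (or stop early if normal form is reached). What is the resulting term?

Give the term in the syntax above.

Answer: ((\h.((((\b.(\c.b)) (\a.a)) h) (((\b.(\c.b)) t) h))) ((\b.(\c.b)) q))

Derivation:
Step 0: ((((\f.(\g.(\h.((f h) (g h))))) ((\b.(\c.b)) (\a.a))) ((\b.(\c.b)) t)) ((\b.(\c.b)) q))
Step 1: (((\g.(\h.((((\b.(\c.b)) (\a.a)) h) (g h)))) ((\b.(\c.b)) t)) ((\b.(\c.b)) q))
Step 2: ((\h.((((\b.(\c.b)) (\a.a)) h) (((\b.(\c.b)) t) h))) ((\b.(\c.b)) q))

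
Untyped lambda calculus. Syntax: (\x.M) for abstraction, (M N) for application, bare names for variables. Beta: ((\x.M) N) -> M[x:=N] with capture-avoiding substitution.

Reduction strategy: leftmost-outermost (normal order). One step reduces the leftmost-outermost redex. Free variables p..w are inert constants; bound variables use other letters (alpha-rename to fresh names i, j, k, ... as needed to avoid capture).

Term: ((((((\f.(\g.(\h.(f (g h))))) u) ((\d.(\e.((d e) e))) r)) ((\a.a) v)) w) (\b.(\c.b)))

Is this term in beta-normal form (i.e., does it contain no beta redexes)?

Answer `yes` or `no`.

Term: ((((((\f.(\g.(\h.(f (g h))))) u) ((\d.(\e.((d e) e))) r)) ((\a.a) v)) w) (\b.(\c.b)))
Found 3 beta redex(es).

Answer: no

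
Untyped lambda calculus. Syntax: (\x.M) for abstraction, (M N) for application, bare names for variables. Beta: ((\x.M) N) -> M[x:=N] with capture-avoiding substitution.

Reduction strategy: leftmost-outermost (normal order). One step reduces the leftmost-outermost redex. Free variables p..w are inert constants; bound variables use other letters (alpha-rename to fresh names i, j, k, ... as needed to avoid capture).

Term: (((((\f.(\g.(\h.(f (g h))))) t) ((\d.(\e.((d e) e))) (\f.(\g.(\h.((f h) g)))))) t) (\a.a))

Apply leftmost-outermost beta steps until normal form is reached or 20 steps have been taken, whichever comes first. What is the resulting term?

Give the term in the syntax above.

Answer: ((t (\h.((t h) t))) (\a.a))

Derivation:
Step 0: (((((\f.(\g.(\h.(f (g h))))) t) ((\d.(\e.((d e) e))) (\f.(\g.(\h.((f h) g)))))) t) (\a.a))
Step 1: ((((\g.(\h.(t (g h)))) ((\d.(\e.((d e) e))) (\f.(\g.(\h.((f h) g)))))) t) (\a.a))
Step 2: (((\h.(t (((\d.(\e.((d e) e))) (\f.(\g.(\h.((f h) g))))) h))) t) (\a.a))
Step 3: ((t (((\d.(\e.((d e) e))) (\f.(\g.(\h.((f h) g))))) t)) (\a.a))
Step 4: ((t ((\e.(((\f.(\g.(\h.((f h) g)))) e) e)) t)) (\a.a))
Step 5: ((t (((\f.(\g.(\h.((f h) g)))) t) t)) (\a.a))
Step 6: ((t ((\g.(\h.((t h) g))) t)) (\a.a))
Step 7: ((t (\h.((t h) t))) (\a.a))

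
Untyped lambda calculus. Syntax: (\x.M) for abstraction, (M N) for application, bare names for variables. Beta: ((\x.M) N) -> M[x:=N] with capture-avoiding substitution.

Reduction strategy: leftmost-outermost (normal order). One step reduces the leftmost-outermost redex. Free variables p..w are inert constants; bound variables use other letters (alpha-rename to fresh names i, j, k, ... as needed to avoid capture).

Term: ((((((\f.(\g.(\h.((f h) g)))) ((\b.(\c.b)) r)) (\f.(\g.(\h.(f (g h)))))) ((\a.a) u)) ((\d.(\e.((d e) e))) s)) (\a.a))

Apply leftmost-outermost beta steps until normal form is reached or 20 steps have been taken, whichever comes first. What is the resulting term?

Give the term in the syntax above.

Step 0: ((((((\f.(\g.(\h.((f h) g)))) ((\b.(\c.b)) r)) (\f.(\g.(\h.(f (g h)))))) ((\a.a) u)) ((\d.(\e.((d e) e))) s)) (\a.a))
Step 1: (((((\g.(\h.((((\b.(\c.b)) r) h) g))) (\f.(\g.(\h.(f (g h)))))) ((\a.a) u)) ((\d.(\e.((d e) e))) s)) (\a.a))
Step 2: ((((\h.((((\b.(\c.b)) r) h) (\f.(\g.(\h.(f (g h))))))) ((\a.a) u)) ((\d.(\e.((d e) e))) s)) (\a.a))
Step 3: ((((((\b.(\c.b)) r) ((\a.a) u)) (\f.(\g.(\h.(f (g h)))))) ((\d.(\e.((d e) e))) s)) (\a.a))
Step 4: (((((\c.r) ((\a.a) u)) (\f.(\g.(\h.(f (g h)))))) ((\d.(\e.((d e) e))) s)) (\a.a))
Step 5: (((r (\f.(\g.(\h.(f (g h)))))) ((\d.(\e.((d e) e))) s)) (\a.a))
Step 6: (((r (\f.(\g.(\h.(f (g h)))))) (\e.((s e) e))) (\a.a))

Answer: (((r (\f.(\g.(\h.(f (g h)))))) (\e.((s e) e))) (\a.a))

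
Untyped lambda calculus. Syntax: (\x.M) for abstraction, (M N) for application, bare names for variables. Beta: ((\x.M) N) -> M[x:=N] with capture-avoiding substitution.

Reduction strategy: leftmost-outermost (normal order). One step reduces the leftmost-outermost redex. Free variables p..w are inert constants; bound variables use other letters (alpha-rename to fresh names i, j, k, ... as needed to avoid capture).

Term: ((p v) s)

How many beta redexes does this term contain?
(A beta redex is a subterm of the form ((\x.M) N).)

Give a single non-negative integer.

Answer: 0

Derivation:
Term: ((p v) s)
  (no redexes)
Total redexes: 0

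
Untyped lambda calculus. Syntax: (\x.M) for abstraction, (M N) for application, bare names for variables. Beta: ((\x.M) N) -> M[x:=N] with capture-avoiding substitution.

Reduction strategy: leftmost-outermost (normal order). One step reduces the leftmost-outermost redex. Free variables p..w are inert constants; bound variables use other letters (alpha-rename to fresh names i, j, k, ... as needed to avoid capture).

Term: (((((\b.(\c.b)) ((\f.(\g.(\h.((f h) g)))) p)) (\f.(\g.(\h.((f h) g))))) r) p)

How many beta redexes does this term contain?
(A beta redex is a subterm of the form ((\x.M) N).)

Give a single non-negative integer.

Term: (((((\b.(\c.b)) ((\f.(\g.(\h.((f h) g)))) p)) (\f.(\g.(\h.((f h) g))))) r) p)
  Redex: ((\b.(\c.b)) ((\f.(\g.(\h.((f h) g)))) p))
  Redex: ((\f.(\g.(\h.((f h) g)))) p)
Total redexes: 2

Answer: 2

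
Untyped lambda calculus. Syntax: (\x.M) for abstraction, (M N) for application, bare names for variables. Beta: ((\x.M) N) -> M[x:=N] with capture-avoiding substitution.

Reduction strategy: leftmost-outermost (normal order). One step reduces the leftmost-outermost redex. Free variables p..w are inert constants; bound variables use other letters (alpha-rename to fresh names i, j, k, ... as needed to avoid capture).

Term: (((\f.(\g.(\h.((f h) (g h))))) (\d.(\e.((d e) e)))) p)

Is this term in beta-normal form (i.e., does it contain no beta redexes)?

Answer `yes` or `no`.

Term: (((\f.(\g.(\h.((f h) (g h))))) (\d.(\e.((d e) e)))) p)
Found 1 beta redex(es).

Answer: no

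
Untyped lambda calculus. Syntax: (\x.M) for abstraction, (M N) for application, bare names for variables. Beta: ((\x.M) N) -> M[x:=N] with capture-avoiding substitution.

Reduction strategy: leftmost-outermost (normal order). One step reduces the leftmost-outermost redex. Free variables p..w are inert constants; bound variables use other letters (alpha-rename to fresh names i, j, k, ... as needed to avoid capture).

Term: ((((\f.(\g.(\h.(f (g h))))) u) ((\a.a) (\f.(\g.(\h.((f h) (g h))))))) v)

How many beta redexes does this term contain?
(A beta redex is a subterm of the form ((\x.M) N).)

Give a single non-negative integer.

Term: ((((\f.(\g.(\h.(f (g h))))) u) ((\a.a) (\f.(\g.(\h.((f h) (g h))))))) v)
  Redex: ((\f.(\g.(\h.(f (g h))))) u)
  Redex: ((\a.a) (\f.(\g.(\h.((f h) (g h))))))
Total redexes: 2

Answer: 2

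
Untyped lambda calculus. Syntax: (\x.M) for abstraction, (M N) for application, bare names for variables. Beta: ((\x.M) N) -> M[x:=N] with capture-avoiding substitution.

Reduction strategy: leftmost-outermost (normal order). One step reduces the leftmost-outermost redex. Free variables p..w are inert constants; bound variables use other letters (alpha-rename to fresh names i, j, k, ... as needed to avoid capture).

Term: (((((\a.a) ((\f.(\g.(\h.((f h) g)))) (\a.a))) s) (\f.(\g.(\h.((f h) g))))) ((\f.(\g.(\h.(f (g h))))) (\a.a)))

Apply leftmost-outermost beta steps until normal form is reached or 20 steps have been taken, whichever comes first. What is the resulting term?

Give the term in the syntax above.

Step 0: (((((\a.a) ((\f.(\g.(\h.((f h) g)))) (\a.a))) s) (\f.(\g.(\h.((f h) g))))) ((\f.(\g.(\h.(f (g h))))) (\a.a)))
Step 1: (((((\f.(\g.(\h.((f h) g)))) (\a.a)) s) (\f.(\g.(\h.((f h) g))))) ((\f.(\g.(\h.(f (g h))))) (\a.a)))
Step 2: ((((\g.(\h.(((\a.a) h) g))) s) (\f.(\g.(\h.((f h) g))))) ((\f.(\g.(\h.(f (g h))))) (\a.a)))
Step 3: (((\h.(((\a.a) h) s)) (\f.(\g.(\h.((f h) g))))) ((\f.(\g.(\h.(f (g h))))) (\a.a)))
Step 4: ((((\a.a) (\f.(\g.(\h.((f h) g))))) s) ((\f.(\g.(\h.(f (g h))))) (\a.a)))
Step 5: (((\f.(\g.(\h.((f h) g)))) s) ((\f.(\g.(\h.(f (g h))))) (\a.a)))
Step 6: ((\g.(\h.((s h) g))) ((\f.(\g.(\h.(f (g h))))) (\a.a)))
Step 7: (\h.((s h) ((\f.(\g.(\h.(f (g h))))) (\a.a))))
Step 8: (\h.((s h) (\g.(\h.((\a.a) (g h))))))
Step 9: (\h.((s h) (\g.(\h.(g h)))))

Answer: (\h.((s h) (\g.(\h.(g h)))))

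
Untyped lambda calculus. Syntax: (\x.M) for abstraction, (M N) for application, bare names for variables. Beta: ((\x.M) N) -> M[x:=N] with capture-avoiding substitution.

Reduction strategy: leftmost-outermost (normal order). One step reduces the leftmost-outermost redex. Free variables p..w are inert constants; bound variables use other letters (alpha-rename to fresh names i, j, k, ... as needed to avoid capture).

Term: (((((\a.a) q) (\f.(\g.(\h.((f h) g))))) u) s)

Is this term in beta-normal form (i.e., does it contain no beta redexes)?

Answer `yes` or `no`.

Answer: no

Derivation:
Term: (((((\a.a) q) (\f.(\g.(\h.((f h) g))))) u) s)
Found 1 beta redex(es).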